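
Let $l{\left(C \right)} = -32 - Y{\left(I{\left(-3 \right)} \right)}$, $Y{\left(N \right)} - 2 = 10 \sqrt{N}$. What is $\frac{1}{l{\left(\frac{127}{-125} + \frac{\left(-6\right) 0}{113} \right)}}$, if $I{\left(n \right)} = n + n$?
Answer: $\frac{i}{2 \left(- 17 i + 5 \sqrt{6}\right)} \approx -0.019362 + 0.013949 i$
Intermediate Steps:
$I{\left(n \right)} = 2 n$
$Y{\left(N \right)} = 2 + 10 \sqrt{N}$
$l{\left(C \right)} = -34 - 10 i \sqrt{6}$ ($l{\left(C \right)} = -32 - \left(2 + 10 \sqrt{2 \left(-3\right)}\right) = -32 - \left(2 + 10 \sqrt{-6}\right) = -32 - \left(2 + 10 i \sqrt{6}\right) = -34 - 10 i \sqrt{6}$)
$\frac{1}{l{\left(\frac{127}{-125} + \frac{\left(-6\right) 0}{113} \right)}} = \frac{1}{-34 - 10 i \sqrt{6}}$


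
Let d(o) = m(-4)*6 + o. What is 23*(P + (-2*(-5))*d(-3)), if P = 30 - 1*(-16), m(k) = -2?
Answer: -2392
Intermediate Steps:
P = 46 (P = 30 + 16 = 46)
d(o) = -12 + o (d(o) = -2*6 + o = -12 + o)
23*(P + (-2*(-5))*d(-3)) = 23*(46 + (-2*(-5))*(-12 - 3)) = 23*(46 + 10*(-15)) = 23*(46 - 150) = 23*(-104) = -2392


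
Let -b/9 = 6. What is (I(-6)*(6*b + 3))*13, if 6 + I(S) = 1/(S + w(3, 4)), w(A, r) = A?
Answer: 26429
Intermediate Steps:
b = -54 (b = -9*6 = -54)
I(S) = -6 + 1/(3 + S) (I(S) = -6 + 1/(S + 3) = -6 + 1/(3 + S))
(I(-6)*(6*b + 3))*13 = (((-17 - 6*(-6))/(3 - 6))*(6*(-54) + 3))*13 = (((-17 + 36)/(-3))*(-324 + 3))*13 = (-⅓*19*(-321))*13 = -19/3*(-321)*13 = 2033*13 = 26429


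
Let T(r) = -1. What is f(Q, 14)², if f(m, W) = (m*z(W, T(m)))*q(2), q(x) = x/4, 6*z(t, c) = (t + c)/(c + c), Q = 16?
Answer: 676/9 ≈ 75.111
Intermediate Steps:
z(t, c) = (c + t)/(12*c) (z(t, c) = ((t + c)/(c + c))/6 = ((c + t)/((2*c)))/6 = ((c + t)*(1/(2*c)))/6 = ((c + t)/(2*c))/6 = (c + t)/(12*c))
q(x) = x/4 (q(x) = x*(¼) = x/4)
f(m, W) = m*(1/12 - W/12)/2 (f(m, W) = (m*((1/12)*(-1 + W)/(-1)))*((¼)*2) = (m*((1/12)*(-1)*(-1 + W)))*(½) = (m*(1/12 - W/12))*(½) = m*(1/12 - W/12)/2)
f(Q, 14)² = ((1/24)*16*(1 - 1*14))² = ((1/24)*16*(1 - 14))² = ((1/24)*16*(-13))² = (-26/3)² = 676/9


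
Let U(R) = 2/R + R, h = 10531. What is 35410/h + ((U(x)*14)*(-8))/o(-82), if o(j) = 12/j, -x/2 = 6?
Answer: -882221234/94779 ≈ -9308.2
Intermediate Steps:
x = -12 (x = -2*6 = -12)
U(R) = R + 2/R
35410/h + ((U(x)*14)*(-8))/o(-82) = 35410/10531 + (((-12 + 2/(-12))*14)*(-8))/((12/(-82))) = 35410*(1/10531) + (((-12 + 2*(-1/12))*14)*(-8))/((12*(-1/82))) = 35410/10531 + (((-12 - 1/6)*14)*(-8))/(-6/41) = 35410/10531 + (-73/6*14*(-8))*(-41/6) = 35410/10531 - 511/3*(-8)*(-41/6) = 35410/10531 + (4088/3)*(-41/6) = 35410/10531 - 83804/9 = -882221234/94779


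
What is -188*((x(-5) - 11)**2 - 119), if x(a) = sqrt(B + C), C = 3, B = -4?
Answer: -188 + 4136*I ≈ -188.0 + 4136.0*I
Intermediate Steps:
x(a) = I (x(a) = sqrt(-4 + 3) = sqrt(-1) = I)
-188*((x(-5) - 11)**2 - 119) = -188*((I - 11)**2 - 119) = -188*((-11 + I)**2 - 119) = -188*(-119 + (-11 + I)**2) = 22372 - 188*(-11 + I)**2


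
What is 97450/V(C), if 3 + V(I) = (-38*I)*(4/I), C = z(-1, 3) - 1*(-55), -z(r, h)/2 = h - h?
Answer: -19490/31 ≈ -628.71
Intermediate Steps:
z(r, h) = 0 (z(r, h) = -2*(h - h) = -2*0 = 0)
C = 55 (C = 0 - 1*(-55) = 0 + 55 = 55)
V(I) = -155 (V(I) = -3 + (-38*I)*(4/I) = -3 - 152 = -155)
97450/V(C) = 97450/(-155) = 97450*(-1/155) = -19490/31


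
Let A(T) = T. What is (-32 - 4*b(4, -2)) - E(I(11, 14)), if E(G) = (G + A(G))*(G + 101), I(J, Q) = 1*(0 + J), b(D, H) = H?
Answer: -2488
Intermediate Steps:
I(J, Q) = J (I(J, Q) = 1*J = J)
E(G) = 2*G*(101 + G) (E(G) = (G + G)*(G + 101) = (2*G)*(101 + G) = 2*G*(101 + G))
(-32 - 4*b(4, -2)) - E(I(11, 14)) = (-32 - 4*(-2)) - 2*11*(101 + 11) = (-32 + 8) - 2*11*112 = -24 - 1*2464 = -24 - 2464 = -2488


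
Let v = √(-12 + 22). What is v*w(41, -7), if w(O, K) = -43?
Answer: -43*√10 ≈ -135.98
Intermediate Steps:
v = √10 ≈ 3.1623
v*w(41, -7) = √10*(-43) = -43*√10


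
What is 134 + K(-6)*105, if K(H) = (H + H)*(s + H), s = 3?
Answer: 3914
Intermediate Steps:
K(H) = 2*H*(3 + H) (K(H) = (H + H)*(3 + H) = (2*H)*(3 + H) = 2*H*(3 + H))
134 + K(-6)*105 = 134 + (2*(-6)*(3 - 6))*105 = 134 + (2*(-6)*(-3))*105 = 134 + 36*105 = 134 + 3780 = 3914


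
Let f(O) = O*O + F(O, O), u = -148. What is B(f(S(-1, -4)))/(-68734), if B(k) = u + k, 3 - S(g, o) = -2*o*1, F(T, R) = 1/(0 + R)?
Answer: 308/171835 ≈ 0.0017924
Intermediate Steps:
F(T, R) = 1/R
S(g, o) = 3 + 2*o (S(g, o) = 3 - (-2*o) = 3 - (-2)*o = 3 + 2*o)
f(O) = 1/O + O² (f(O) = O*O + 1/O = O² + 1/O = 1/O + O²)
B(k) = -148 + k
B(f(S(-1, -4)))/(-68734) = (-148 + (1 + (3 + 2*(-4))³)/(3 + 2*(-4)))/(-68734) = (-148 + (1 + (3 - 8)³)/(3 - 8))*(-1/68734) = (-148 + (1 + (-5)³)/(-5))*(-1/68734) = (-148 - (1 - 125)/5)*(-1/68734) = (-148 - ⅕*(-124))*(-1/68734) = (-148 + 124/5)*(-1/68734) = -616/5*(-1/68734) = 308/171835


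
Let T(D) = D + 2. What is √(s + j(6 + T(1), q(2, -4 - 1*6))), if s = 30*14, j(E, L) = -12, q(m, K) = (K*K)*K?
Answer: 2*√102 ≈ 20.199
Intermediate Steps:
T(D) = 2 + D
q(m, K) = K³ (q(m, K) = K²*K = K³)
s = 420
√(s + j(6 + T(1), q(2, -4 - 1*6))) = √(420 - 12) = √408 = 2*√102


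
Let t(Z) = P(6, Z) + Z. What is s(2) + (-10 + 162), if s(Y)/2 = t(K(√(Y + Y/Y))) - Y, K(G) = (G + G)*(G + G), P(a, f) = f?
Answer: 196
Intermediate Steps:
K(G) = 4*G² (K(G) = (2*G)*(2*G) = 4*G²)
t(Z) = 2*Z (t(Z) = Z + Z = 2*Z)
s(Y) = 16 + 14*Y (s(Y) = 2*(2*(4*(√(Y + Y/Y))²) - Y) = 2*(2*(4*(√(Y + 1))²) - Y) = 2*(2*(4*(√(1 + Y))²) - Y) = 2*(2*(4*(1 + Y)) - Y) = 2*(2*(4 + 4*Y) - Y) = 2*((8 + 8*Y) - Y) = 2*(8 + 7*Y) = 16 + 14*Y)
s(2) + (-10 + 162) = (16 + 14*2) + (-10 + 162) = (16 + 28) + 152 = 44 + 152 = 196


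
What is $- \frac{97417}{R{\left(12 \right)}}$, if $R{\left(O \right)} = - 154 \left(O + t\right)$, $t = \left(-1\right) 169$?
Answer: $- \frac{97417}{24178} \approx -4.0292$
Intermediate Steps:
$t = -169$
$R{\left(O \right)} = 26026 - 154 O$ ($R{\left(O \right)} = - 154 \left(O - 169\right) = - 154 \left(-169 + O\right) = 26026 - 154 O$)
$- \frac{97417}{R{\left(12 \right)}} = - \frac{97417}{26026 - 1848} = - \frac{97417}{24178}$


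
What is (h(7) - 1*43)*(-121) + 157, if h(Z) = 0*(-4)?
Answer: 5360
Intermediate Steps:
h(Z) = 0
(h(7) - 1*43)*(-121) + 157 = (0 - 1*43)*(-121) + 157 = (0 - 43)*(-121) + 157 = -43*(-121) + 157 = 5203 + 157 = 5360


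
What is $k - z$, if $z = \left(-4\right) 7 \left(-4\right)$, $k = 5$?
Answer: $-107$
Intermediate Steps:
$z = 112$ ($z = \left(-28\right) \left(-4\right) = 112$)
$k - z = 5 - 112 = -107$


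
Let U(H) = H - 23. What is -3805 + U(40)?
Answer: -3788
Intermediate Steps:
U(H) = -23 + H
-3805 + U(40) = -3805 + (-23 + 40) = -3805 + 17 = -3788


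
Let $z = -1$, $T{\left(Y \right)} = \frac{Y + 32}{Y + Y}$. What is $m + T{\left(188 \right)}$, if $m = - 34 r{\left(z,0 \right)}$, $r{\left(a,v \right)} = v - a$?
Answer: $- \frac{3141}{94} \approx -33.415$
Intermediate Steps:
$T{\left(Y \right)} = \frac{32 + Y}{2 Y}$
$m = -34$ ($m = - 34 \left(0 - -1\right) = - 34 \left(0 + 1\right) = \left(-34\right) 1 = -34$)
$m + T{\left(188 \right)} = -34 + \frac{32 + 188}{2 \cdot 188} = -34 + \frac{1}{2} \cdot \frac{1}{188} \cdot 220 = -34 + \frac{55}{94} = - \frac{3141}{94}$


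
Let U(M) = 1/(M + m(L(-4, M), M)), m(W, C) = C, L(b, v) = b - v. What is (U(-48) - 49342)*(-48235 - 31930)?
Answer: 379728217445/96 ≈ 3.9555e+9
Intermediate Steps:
U(M) = 1/(2*M) (U(M) = 1/(M + M) = 1/(2*M))
(U(-48) - 49342)*(-48235 - 31930) = ((1/2)/(-48) - 49342)*(-48235 - 31930) = ((1/2)*(-1/48) - 49342)*(-80165) = (-1/96 - 49342)*(-80165) = -4736833/96*(-80165) = 379728217445/96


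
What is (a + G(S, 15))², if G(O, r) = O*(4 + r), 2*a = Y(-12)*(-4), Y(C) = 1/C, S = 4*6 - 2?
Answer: 6295081/36 ≈ 1.7486e+5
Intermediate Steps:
S = 22 (S = 24 - 2 = 22)
Y(C) = 1/C
a = ⅙ (a = (-4/(-12))/2 = (-1/12*(-4))/2 = (½)*(⅓) = ⅙ ≈ 0.16667)
(a + G(S, 15))² = (⅙ + 22*(4 + 15))² = (⅙ + 22*19)² = (⅙ + 418)² = (2509/6)² = 6295081/36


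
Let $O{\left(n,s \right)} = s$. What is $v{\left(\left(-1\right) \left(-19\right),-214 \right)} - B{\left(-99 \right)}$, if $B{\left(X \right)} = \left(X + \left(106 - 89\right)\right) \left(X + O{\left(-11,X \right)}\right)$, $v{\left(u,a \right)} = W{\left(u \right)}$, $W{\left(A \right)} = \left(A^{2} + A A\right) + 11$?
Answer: $-15503$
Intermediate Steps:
$W{\left(A \right)} = 11 + 2 A^{2}$ ($W{\left(A \right)} = \left(A^{2} + A^{2}\right) + 11 = 2 A^{2} + 11 = 11 + 2 A^{2}$)
$v{\left(u,a \right)} = 11 + 2 u^{2}$
$B{\left(X \right)} = 2 X \left(17 + X\right)$ ($B{\left(X \right)} = \left(X + \left(106 - 89\right)\right) \left(X + X\right) = \left(X + 17\right) 2 X = \left(17 + X\right) 2 X = 2 X \left(17 + X\right)$)
$v{\left(\left(-1\right) \left(-19\right),-214 \right)} - B{\left(-99 \right)} = \left(11 + 2 \left(\left(-1\right) \left(-19\right)\right)^{2}\right) - 2 \left(-99\right) \left(17 - 99\right) = \left(11 + 2 \cdot 19^{2}\right) - 2 \left(-99\right) \left(-82\right) = \left(11 + 2 \cdot 361\right) - 16236 = \left(11 + 722\right) - 16236 = 733 - 16236 = -15503$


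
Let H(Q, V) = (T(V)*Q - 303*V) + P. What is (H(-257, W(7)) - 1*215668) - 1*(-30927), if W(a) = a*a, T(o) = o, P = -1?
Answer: -212182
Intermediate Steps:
W(a) = a**2
H(Q, V) = -1 - 303*V + Q*V (H(Q, V) = (V*Q - 303*V) - 1 = (Q*V - 303*V) - 1 = (-303*V + Q*V) - 1 = -1 - 303*V + Q*V)
(H(-257, W(7)) - 1*215668) - 1*(-30927) = ((-1 - 303*7**2 - 257*7**2) - 1*215668) - 1*(-30927) = ((-1 - 303*49 - 257*49) - 215668) + 30927 = ((-1 - 14847 - 12593) - 215668) + 30927 = (-27441 - 215668) + 30927 = -243109 + 30927 = -212182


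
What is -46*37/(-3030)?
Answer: 851/1515 ≈ 0.56172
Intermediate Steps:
-46*37/(-3030) = -1702*(-1/3030) = 851/1515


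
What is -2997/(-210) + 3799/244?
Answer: 254843/8540 ≈ 29.841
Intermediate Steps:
-2997/(-210) + 3799/244 = -2997*(-1/210) + 3799*(1/244) = 999/70 + 3799/244 = 254843/8540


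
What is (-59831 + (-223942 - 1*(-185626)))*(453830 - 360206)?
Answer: -9188914728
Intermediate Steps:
(-59831 + (-223942 - 1*(-185626)))*(453830 - 360206) = (-59831 + (-223942 + 185626))*93624 = (-59831 - 38316)*93624 = -98147*93624 = -9188914728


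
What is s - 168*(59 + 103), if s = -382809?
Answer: -410025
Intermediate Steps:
s - 168*(59 + 103) = -382809 - 168*(59 + 103) = -382809 - 168*162 = -382809 - 27216 = -410025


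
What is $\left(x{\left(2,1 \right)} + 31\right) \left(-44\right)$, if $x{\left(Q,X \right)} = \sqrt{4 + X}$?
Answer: $-1364 - 44 \sqrt{5} \approx -1462.4$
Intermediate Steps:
$\left(x{\left(2,1 \right)} + 31\right) \left(-44\right) = \left(\sqrt{4 + 1} + 31\right) \left(-44\right) = \left(\sqrt{5} + 31\right) \left(-44\right) = \left(31 + \sqrt{5}\right) \left(-44\right) = -1364 - 44 \sqrt{5}$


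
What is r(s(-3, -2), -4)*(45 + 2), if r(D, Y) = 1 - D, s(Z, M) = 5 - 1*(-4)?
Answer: -376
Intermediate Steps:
s(Z, M) = 9 (s(Z, M) = 5 + 4 = 9)
r(s(-3, -2), -4)*(45 + 2) = (1 - 1*9)*(45 + 2) = (1 - 9)*47 = -8*47 = -376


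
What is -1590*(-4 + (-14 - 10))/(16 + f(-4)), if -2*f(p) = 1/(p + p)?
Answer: 712320/257 ≈ 2771.7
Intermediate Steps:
f(p) = -1/(4*p) (f(p) = -1/(2*(p + p)) = -1/(2*p)/2 = -1/(4*p))
-1590*(-4 + (-14 - 10))/(16 + f(-4)) = -1590*(-4 + (-14 - 10))/(16 - ¼/(-4)) = -1590*(-4 - 24)/(16 - ¼*(-¼)) = -(-44520)/(16 + 1/16) = -(-44520)/257/16 = -(-44520)*16/257 = -1590*(-448/257) = 712320/257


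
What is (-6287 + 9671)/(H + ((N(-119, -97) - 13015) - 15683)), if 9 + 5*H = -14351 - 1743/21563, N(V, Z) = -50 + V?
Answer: -91211490/855485507 ≈ -0.10662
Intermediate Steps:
H = -309646423/107815 (H = -9/5 + (-14351 - 1743/21563)/5 = -9/5 + (⅕)*(-309452356/21563) = -9/5 - 309452356/107815 = -309646423/107815 ≈ -2872.0)
(-6287 + 9671)/(H + ((N(-119, -97) - 13015) - 15683)) = (-6287 + 9671)/(-309646423/107815 + (((-50 - 119) - 13015) - 15683)) = 3384/(-309646423/107815 + ((-169 - 13015) - 15683)) = 3384/(-309646423/107815 + (-13184 - 15683)) = 3384/(-309646423/107815 - 28867) = 3384/(-3421942028/107815) = 3384*(-107815/3421942028) = -91211490/855485507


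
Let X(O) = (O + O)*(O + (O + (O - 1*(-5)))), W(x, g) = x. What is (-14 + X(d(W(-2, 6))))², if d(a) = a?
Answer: 100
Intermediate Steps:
X(O) = 2*O*(5 + 3*O) (X(O) = (2*O)*(O + (O + (O + 5))) = (2*O)*(O + (O + (5 + O))) = (2*O)*(O + (5 + 2*O)) = (2*O)*(5 + 3*O) = 2*O*(5 + 3*O))
(-14 + X(d(W(-2, 6))))² = (-14 + 2*(-2)*(5 + 3*(-2)))² = (-14 + 2*(-2)*(5 - 6))² = (-14 + 2*(-2)*(-1))² = (-14 + 4)² = (-10)² = 100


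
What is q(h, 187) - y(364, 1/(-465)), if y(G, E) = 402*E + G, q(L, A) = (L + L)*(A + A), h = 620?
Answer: 71826514/155 ≈ 4.6340e+5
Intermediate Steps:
q(L, A) = 4*A*L (q(L, A) = (2*L)*(2*A) = 4*A*L)
y(G, E) = G + 402*E
q(h, 187) - y(364, 1/(-465)) = 4*187*620 - (364 + 402/(-465)) = 463760 - (364 + 402*(-1/465)) = 463760 - (364 - 134/155) = 463760 - 1*56286/155 = 463760 - 56286/155 = 71826514/155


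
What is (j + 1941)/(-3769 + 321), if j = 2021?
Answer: -1981/1724 ≈ -1.1491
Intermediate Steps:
(j + 1941)/(-3769 + 321) = (2021 + 1941)/(-3769 + 321) = 3962/(-3448) = 3962*(-1/3448) = -1981/1724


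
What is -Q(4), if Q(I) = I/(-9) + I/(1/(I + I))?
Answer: -284/9 ≈ -31.556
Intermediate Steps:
Q(I) = 2*I**2 - I/9 (Q(I) = I*(-1/9) + I/(1/(2*I)) = -I/9 + I/((1/(2*I))) = -I/9 + I*(2*I) = -I/9 + 2*I**2 = 2*I**2 - I/9)
-Q(4) = -4*(-1 + 18*4)/9 = -4*(-1 + 72)/9 = -4*71/9 = -1*284/9 = -284/9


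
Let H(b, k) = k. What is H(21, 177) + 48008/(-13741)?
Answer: 2384149/13741 ≈ 173.51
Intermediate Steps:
H(21, 177) + 48008/(-13741) = 177 + 48008/(-13741) = 177 + 48008*(-1/13741) = 177 - 48008/13741 = 2384149/13741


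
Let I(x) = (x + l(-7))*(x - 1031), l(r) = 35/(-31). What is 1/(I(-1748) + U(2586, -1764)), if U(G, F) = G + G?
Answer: 31/150846049 ≈ 2.0551e-7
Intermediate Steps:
l(r) = -35/31 (l(r) = 35*(-1/31) = -35/31)
I(x) = (-1031 + x)*(-35/31 + x) (I(x) = (x - 35/31)*(x - 1031) = (-35/31 + x)*(-1031 + x) = (-1031 + x)*(-35/31 + x))
U(G, F) = 2*G
1/(I(-1748) + U(2586, -1764)) = 1/((36085/31 + (-1748)**2 - 31996/31*(-1748)) + 2*2586) = 1/((36085/31 + 3055504 + 55929008/31) + 5172) = 1/(150685717/31 + 5172) = 1/(150846049/31) = 31/150846049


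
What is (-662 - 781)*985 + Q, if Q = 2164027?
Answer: 742672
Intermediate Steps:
(-662 - 781)*985 + Q = (-662 - 781)*985 + 2164027 = -1443*985 + 2164027 = -1421355 + 2164027 = 742672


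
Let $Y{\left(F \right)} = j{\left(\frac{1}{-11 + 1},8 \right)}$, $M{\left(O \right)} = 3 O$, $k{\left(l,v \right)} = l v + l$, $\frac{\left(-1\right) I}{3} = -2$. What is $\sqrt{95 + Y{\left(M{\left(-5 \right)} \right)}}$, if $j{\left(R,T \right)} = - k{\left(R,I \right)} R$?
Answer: $\frac{\sqrt{9493}}{10} \approx 9.7432$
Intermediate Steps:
$I = 6$ ($I = \left(-3\right) \left(-2\right) = 6$)
$k{\left(l,v \right)} = l + l v$
$j{\left(R,T \right)} = - 7 R^{2}$ ($j{\left(R,T \right)} = - R \left(1 + 6\right) R = - R 7 R = - 7 R R = - 7 R^{2}$)
$Y{\left(F \right)} = - \frac{7}{100}$ ($Y{\left(F \right)} = - 7 \left(\frac{1}{-11 + 1}\right)^{2} = - 7 \left(\frac{1}{-10}\right)^{2} = - 7 \left(- \frac{1}{10}\right)^{2} = \left(-7\right) \frac{1}{100} = - \frac{7}{100}$)
$\sqrt{95 + Y{\left(M{\left(-5 \right)} \right)}} = \sqrt{95 - \frac{7}{100}} = \sqrt{\frac{9493}{100}} = \frac{\sqrt{9493}}{10}$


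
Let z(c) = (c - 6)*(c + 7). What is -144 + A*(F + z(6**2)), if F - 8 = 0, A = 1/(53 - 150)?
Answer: -15266/97 ≈ -157.38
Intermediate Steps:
A = -1/97 (A = 1/(-97) = -1/97 ≈ -0.010309)
z(c) = (-6 + c)*(7 + c)
F = 8 (F = 8 + 0 = 8)
-144 + A*(F + z(6**2)) = -144 - (8 + (-42 + 6**2 + (6**2)**2))/97 = -144 - (8 + (-42 + 36 + 36**2))/97 = -144 - (8 + (-42 + 36 + 1296))/97 = -144 - (8 + 1290)/97 = -144 - 1/97*1298 = -144 - 1298/97 = -15266/97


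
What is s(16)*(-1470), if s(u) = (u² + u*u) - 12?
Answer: -735000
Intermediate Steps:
s(u) = -12 + 2*u² (s(u) = (u² + u²) - 12 = 2*u² - 12 = -12 + 2*u²)
s(16)*(-1470) = (-12 + 2*16²)*(-1470) = (-12 + 2*256)*(-1470) = (-12 + 512)*(-1470) = 500*(-1470) = -735000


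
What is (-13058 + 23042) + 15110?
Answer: 25094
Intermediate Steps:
(-13058 + 23042) + 15110 = 9984 + 15110 = 25094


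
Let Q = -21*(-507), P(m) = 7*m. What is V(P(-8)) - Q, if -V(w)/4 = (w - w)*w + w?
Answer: -10423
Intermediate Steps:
Q = 10647
V(w) = -4*w (V(w) = -4*((w - w)*w + w) = -4*(0*w + w) = -4*(0 + w) = -4*w)
V(P(-8)) - Q = -28*(-8) - 1*10647 = -4*(-56) - 10647 = 224 - 10647 = -10423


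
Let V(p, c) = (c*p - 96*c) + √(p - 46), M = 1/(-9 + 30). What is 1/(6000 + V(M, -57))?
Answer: 337197/3867410086 - 7*I*√20265/19337050430 ≈ 8.7189e-5 - 5.1532e-8*I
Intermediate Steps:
M = 1/21 ≈ 0.047619
V(p, c) = √(-46 + p) - 96*c + c*p (V(p, c) = (-96*c + c*p) + √(-46 + p) = √(-46 + p) - 96*c + c*p)
1/(6000 + V(M, -57)) = 1/(6000 + (√(-46 + 1/21) - 96*(-57) - 57*1/21)) = 1/(6000 + (√(-965/21) + 5472 - 19/7)) = 1/(6000 + (I*√20265/21 + 5472 - 19/7)) = 1/(6000 + (38285/7 + I*√20265/21)) = 1/(80285/7 + I*√20265/21)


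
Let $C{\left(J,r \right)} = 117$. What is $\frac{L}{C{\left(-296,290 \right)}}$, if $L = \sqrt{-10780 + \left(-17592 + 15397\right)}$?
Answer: $\frac{5 i \sqrt{519}}{117} \approx 0.97357 i$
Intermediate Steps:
$L = 5 i \sqrt{519}$ ($L = \sqrt{-10780 - 2195} = \sqrt{-12975} = 5 i \sqrt{519} \approx 113.91 i$)
$\frac{L}{C{\left(-296,290 \right)}} = \frac{5 i \sqrt{519}}{117}$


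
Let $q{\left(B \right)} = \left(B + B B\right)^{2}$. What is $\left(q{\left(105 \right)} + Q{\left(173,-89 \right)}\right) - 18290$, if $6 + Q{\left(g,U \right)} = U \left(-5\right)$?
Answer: $123859049$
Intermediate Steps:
$Q{\left(g,U \right)} = -6 - 5 U$ ($Q{\left(g,U \right)} = -6 + U \left(-5\right) = -6 - 5 U$)
$q{\left(B \right)} = \left(B + B^{2}\right)^{2}$
$\left(q{\left(105 \right)} + Q{\left(173,-89 \right)}\right) - 18290 = \left(105^{2} \left(1 + 105\right)^{2} - -439\right) - 18290 = \left(11025 \cdot 106^{2} + \left(-6 + 445\right)\right) - 18290 = \left(11025 \cdot 11236 + 439\right) - 18290 = \left(123876900 + 439\right) - 18290 = 123877339 - 18290 = 123859049$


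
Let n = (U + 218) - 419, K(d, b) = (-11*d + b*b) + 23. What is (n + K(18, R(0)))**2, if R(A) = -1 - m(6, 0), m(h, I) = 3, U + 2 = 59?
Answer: 91809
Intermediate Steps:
U = 57 (U = -2 + 59 = 57)
R(A) = -4 (R(A) = -1 - 1*3 = -1 - 3 = -4)
K(d, b) = 23 + b**2 - 11*d (K(d, b) = (-11*d + b**2) + 23 = (b**2 - 11*d) + 23 = 23 + b**2 - 11*d)
n = -144 (n = (57 + 218) - 419 = 275 - 419 = -144)
(n + K(18, R(0)))**2 = (-144 + (23 + (-4)**2 - 11*18))**2 = (-144 + (23 + 16 - 198))**2 = (-144 - 159)**2 = (-303)**2 = 91809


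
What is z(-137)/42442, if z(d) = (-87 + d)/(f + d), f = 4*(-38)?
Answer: 112/6132869 ≈ 1.8262e-5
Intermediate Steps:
f = -152
z(d) = (-87 + d)/(-152 + d)
z(-137)/42442 = ((-87 - 137)/(-152 - 137))/42442 = (-224/(-289))*(1/42442) = -1/289*(-224)*(1/42442) = (224/289)*(1/42442) = 112/6132869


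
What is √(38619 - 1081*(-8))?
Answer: √47267 ≈ 217.41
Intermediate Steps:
√(38619 - 1081*(-8)) = √(38619 + 8648) = √47267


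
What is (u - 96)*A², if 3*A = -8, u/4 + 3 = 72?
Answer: 1280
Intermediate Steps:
u = 276 (u = -12 + 4*72 = -12 + 288 = 276)
A = -8/3 (A = (⅓)*(-8) = -8/3 ≈ -2.6667)
(u - 96)*A² = (276 - 96)*(-8/3)² = 180*(64/9) = 1280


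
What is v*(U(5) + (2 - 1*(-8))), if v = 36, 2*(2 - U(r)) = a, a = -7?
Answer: 558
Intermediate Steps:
U(r) = 11/2 (U(r) = 2 - 1/2*(-7) = 2 + 7/2 = 11/2)
v*(U(5) + (2 - 1*(-8))) = 36*(11/2 + (2 - 1*(-8))) = 36*(11/2 + (2 + 8)) = 36*(11/2 + 10) = 36*(31/2) = 558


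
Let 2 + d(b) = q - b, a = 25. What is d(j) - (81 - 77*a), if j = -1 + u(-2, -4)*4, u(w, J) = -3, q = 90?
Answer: 1945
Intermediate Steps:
j = -13 (j = -1 - 3*4 = -1 - 12 = -13)
d(b) = 88 - b (d(b) = -2 + (90 - b) = 88 - b)
d(j) - (81 - 77*a) = (88 - 1*(-13)) - (81 - 77*25) = (88 + 13) - (81 - 1925) = 101 - 1*(-1844) = 101 + 1844 = 1945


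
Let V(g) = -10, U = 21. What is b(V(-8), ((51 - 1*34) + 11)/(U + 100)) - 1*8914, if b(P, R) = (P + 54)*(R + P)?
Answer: -102782/11 ≈ -9343.8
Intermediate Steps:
b(P, R) = (54 + P)*(P + R)
b(V(-8), ((51 - 1*34) + 11)/(U + 100)) - 1*8914 = ((-10)**2 + 54*(-10) + 54*(((51 - 1*34) + 11)/(21 + 100)) - 10*((51 - 1*34) + 11)/(21 + 100)) - 1*8914 = (100 - 540 + 54*(((51 - 34) + 11)/121) - 10*((51 - 34) + 11)/121) - 8914 = (100 - 540 + 54*((17 + 11)*(1/121)) - 10*(17 + 11)/121) - 8914 = (100 - 540 + 54*(28*(1/121)) - 280/121) - 8914 = (100 - 540 + 54*(28/121) - 10*28/121) - 8914 = (100 - 540 + 1512/121 - 280/121) - 8914 = -4728/11 - 8914 = -102782/11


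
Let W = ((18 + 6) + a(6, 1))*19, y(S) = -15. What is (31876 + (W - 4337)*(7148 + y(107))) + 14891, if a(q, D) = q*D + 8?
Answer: -25739028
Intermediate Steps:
a(q, D) = 8 + D*q (a(q, D) = D*q + 8 = 8 + D*q)
W = 722 (W = ((18 + 6) + (8 + 1*6))*19 = (24 + (8 + 6))*19 = (24 + 14)*19 = 38*19 = 722)
(31876 + (W - 4337)*(7148 + y(107))) + 14891 = (31876 + (722 - 4337)*(7148 - 15)) + 14891 = (31876 - 3615*7133) + 14891 = (31876 - 25785795) + 14891 = -25753919 + 14891 = -25739028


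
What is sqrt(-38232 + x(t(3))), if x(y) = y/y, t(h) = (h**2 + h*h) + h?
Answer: I*sqrt(38231) ≈ 195.53*I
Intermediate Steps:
t(h) = h + 2*h**2 (t(h) = (h**2 + h**2) + h = 2*h**2 + h = h + 2*h**2)
x(y) = 1
sqrt(-38232 + x(t(3))) = sqrt(-38232 + 1) = sqrt(-38231) = I*sqrt(38231)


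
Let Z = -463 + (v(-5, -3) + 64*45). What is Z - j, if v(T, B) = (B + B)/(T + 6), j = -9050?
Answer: 11461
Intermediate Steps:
v(T, B) = 2*B/(6 + T) (v(T, B) = (2*B)/(6 + T) = 2*B/(6 + T))
Z = 2411 (Z = -463 + (2*(-3)/(6 - 5) + 64*45) = -463 + (2*(-3)/1 + 2880) = -463 + (2*(-3)*1 + 2880) = -463 + (-6 + 2880) = -463 + 2874 = 2411)
Z - j = 2411 - 1*(-9050) = 2411 + 9050 = 11461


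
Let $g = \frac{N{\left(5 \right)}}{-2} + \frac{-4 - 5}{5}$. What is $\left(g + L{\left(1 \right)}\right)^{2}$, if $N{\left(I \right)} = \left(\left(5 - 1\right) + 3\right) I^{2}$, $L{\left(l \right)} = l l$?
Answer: $\frac{779689}{100} \approx 7796.9$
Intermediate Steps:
$L{\left(l \right)} = l^{2}$
$N{\left(I \right)} = 7 I^{2}$ ($N{\left(I \right)} = \left(4 + 3\right) I^{2} = 7 I^{2}$)
$g = - \frac{893}{10}$ ($g = \frac{7 \cdot 5^{2}}{-2} + \frac{-4 - 5}{5} = 7 \cdot 25 \left(- \frac{1}{2}\right) - \frac{9}{5} = 175 \left(- \frac{1}{2}\right) - \frac{9}{5} = - \frac{175}{2} - \frac{9}{5} = - \frac{893}{10} \approx -89.3$)
$\left(g + L{\left(1 \right)}\right)^{2} = \left(- \frac{893}{10} + 1^{2}\right)^{2} = \left(- \frac{893}{10} + 1\right)^{2} = \left(- \frac{883}{10}\right)^{2} = \frac{779689}{100}$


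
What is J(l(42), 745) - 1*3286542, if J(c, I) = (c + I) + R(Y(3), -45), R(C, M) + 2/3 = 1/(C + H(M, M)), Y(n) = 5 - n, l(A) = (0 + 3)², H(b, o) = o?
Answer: -423866741/129 ≈ -3.2858e+6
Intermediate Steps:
l(A) = 9 (l(A) = 3² = 9)
R(C, M) = -⅔ + 1/(C + M)
J(c, I) = -89/129 + I + c (J(c, I) = (c + I) + (3 - 2*(5 - 1*3) - 2*(-45))/(3*((5 - 1*3) - 45)) = (I + c) + (3 - 2*(5 - 3) + 90)/(3*((5 - 3) - 45)) = (I + c) + (3 - 2*2 + 90)/(3*(2 - 45)) = (I + c) + (⅓)*(3 - 4 + 90)/(-43) = (I + c) + (⅓)*(-1/43)*89 = (I + c) - 89/129 = -89/129 + I + c)
J(l(42), 745) - 1*3286542 = (-89/129 + 745 + 9) - 1*3286542 = 97177/129 - 3286542 = -423866741/129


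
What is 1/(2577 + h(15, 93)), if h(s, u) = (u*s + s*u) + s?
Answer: 1/5382 ≈ 0.00018580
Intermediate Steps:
h(s, u) = s + 2*s*u (h(s, u) = (s*u + s*u) + s = 2*s*u + s = s + 2*s*u)
1/(2577 + h(15, 93)) = 1/(2577 + 15*(1 + 2*93)) = 1/(2577 + 15*(1 + 186)) = 1/(2577 + 15*187) = 1/(2577 + 2805) = 1/5382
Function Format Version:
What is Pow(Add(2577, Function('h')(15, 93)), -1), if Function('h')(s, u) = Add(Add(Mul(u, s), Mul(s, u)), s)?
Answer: Rational(1, 5382) ≈ 0.00018580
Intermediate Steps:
Function('h')(s, u) = Add(s, Mul(2, s, u)) (Function('h')(s, u) = Add(Add(Mul(s, u), Mul(s, u)), s) = Add(Mul(2, s, u), s) = Add(s, Mul(2, s, u)))
Pow(Add(2577, Function('h')(15, 93)), -1) = Pow(Add(2577, Mul(15, Add(1, Mul(2, 93)))), -1) = Pow(Add(2577, Mul(15, Add(1, 186))), -1) = Pow(Add(2577, Mul(15, 187)), -1) = Pow(Add(2577, 2805), -1) = Pow(5382, -1) = Rational(1, 5382)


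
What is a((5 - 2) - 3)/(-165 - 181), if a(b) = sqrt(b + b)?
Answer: 0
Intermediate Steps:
a(b) = sqrt(2)*sqrt(b) (a(b) = sqrt(2*b) = sqrt(2)*sqrt(b))
a((5 - 2) - 3)/(-165 - 181) = (sqrt(2)*sqrt((5 - 2) - 3))/(-165 - 181) = (sqrt(2)*sqrt(3 - 3))/(-346) = (sqrt(2)*sqrt(0))*(-1/346) = (sqrt(2)*0)*(-1/346) = 0*(-1/346) = 0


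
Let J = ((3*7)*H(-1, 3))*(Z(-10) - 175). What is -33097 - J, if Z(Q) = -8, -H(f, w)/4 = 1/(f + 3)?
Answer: -40783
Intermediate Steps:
H(f, w) = -4/(3 + f) (H(f, w) = -4/(f + 3) = -4/(3 + f))
J = 7686 (J = ((3*7)*(-4/(3 - 1)))*(-8 - 175) = (21*(-4/2))*(-183) = (21*(-4*½))*(-183) = (21*(-2))*(-183) = -42*(-183) = 7686)
-33097 - J = -33097 - 1*7686 = -33097 - 7686 = -40783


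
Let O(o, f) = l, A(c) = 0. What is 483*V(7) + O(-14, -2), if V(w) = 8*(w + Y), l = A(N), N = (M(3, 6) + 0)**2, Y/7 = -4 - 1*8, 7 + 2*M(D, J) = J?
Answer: -297528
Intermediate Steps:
M(D, J) = -7/2 + J/2
Y = -84 (Y = 7*(-4 - 1*8) = 7*(-4 - 8) = 7*(-12) = -84)
N = 1/4 (N = ((-7/2 + (1/2)*6) + 0)**2 = ((-7/2 + 3) + 0)**2 = (-1/2 + 0)**2 = (-1/2)**2 = 1/4 ≈ 0.25000)
l = 0
V(w) = -672 + 8*w (V(w) = 8*(w - 84) = 8*(-84 + w) = -672 + 8*w)
O(o, f) = 0
483*V(7) + O(-14, -2) = 483*(-672 + 8*7) + 0 = 483*(-672 + 56) + 0 = 483*(-616) + 0 = -297528 + 0 = -297528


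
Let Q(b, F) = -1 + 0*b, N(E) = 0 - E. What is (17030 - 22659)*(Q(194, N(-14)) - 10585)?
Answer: 59588594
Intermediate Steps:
N(E) = -E
Q(b, F) = -1 (Q(b, F) = -1 + 0 = -1)
(17030 - 22659)*(Q(194, N(-14)) - 10585) = (17030 - 22659)*(-1 - 10585) = -5629*(-10586) = 59588594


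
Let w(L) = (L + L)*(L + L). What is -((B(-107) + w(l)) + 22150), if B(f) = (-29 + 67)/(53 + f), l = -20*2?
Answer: -770831/27 ≈ -28549.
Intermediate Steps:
l = -40
B(f) = 38/(53 + f)
w(L) = 4*L² (w(L) = (2*L)*(2*L) = 4*L²)
-((B(-107) + w(l)) + 22150) = -((38/(53 - 107) + 4*(-40)²) + 22150) = -((38/(-54) + 4*1600) + 22150) = -((38*(-1/54) + 6400) + 22150) = -((-19/27 + 6400) + 22150) = -(172781/27 + 22150) = -1*770831/27 = -770831/27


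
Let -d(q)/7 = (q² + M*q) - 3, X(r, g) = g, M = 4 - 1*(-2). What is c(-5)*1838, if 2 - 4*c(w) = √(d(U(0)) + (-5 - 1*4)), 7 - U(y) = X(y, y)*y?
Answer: 919 - 22975*I/2 ≈ 919.0 - 11488.0*I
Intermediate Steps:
M = 6 (M = 4 + 2 = 6)
U(y) = 7 - y² (U(y) = 7 - y*y = 7 - y²)
d(q) = 21 - 42*q - 7*q² (d(q) = -7*((q² + 6*q) - 3) = -7*(-3 + q² + 6*q) = 21 - 42*q - 7*q²)
c(w) = ½ - 25*I/4 (c(w) = ½ - √((21 - 42*(7 - 1*0²) - 7*(7 - 1*0²)²) + (-5 - 1*4))/4 = ½ - √((21 - 42*(7 - 1*0) - 7*(7 - 1*0)²) + (-5 - 4))/4 = ½ - √((21 - 42*(7 + 0) - 7*(7 + 0)²) - 9)/4 = ½ - √((21 - 42*7 - 7*7²) - 9)/4 = ½ - √((21 - 294 - 7*49) - 9)/4 = ½ - √((21 - 294 - 343) - 9)/4 = ½ - √(-616 - 9)/4 = ½ - 25*I/4)
c(-5)*1838 = (½ - 25*I/4)*1838 = 919 - 22975*I/2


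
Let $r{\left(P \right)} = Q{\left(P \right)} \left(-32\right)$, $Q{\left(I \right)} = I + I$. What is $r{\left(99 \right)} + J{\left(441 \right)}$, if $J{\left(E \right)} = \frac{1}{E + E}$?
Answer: $- \frac{5588351}{882} \approx -6336.0$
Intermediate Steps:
$Q{\left(I \right)} = 2 I$
$r{\left(P \right)} = - 64 P$ ($r{\left(P \right)} = 2 P \left(-32\right) = - 64 P$)
$J{\left(E \right)} = \frac{1}{2 E}$
$r{\left(99 \right)} + J{\left(441 \right)} = \left(-64\right) 99 + \frac{1}{2 \cdot 441} = -6336 + \frac{1}{2} \cdot \frac{1}{441} = -6336 + \frac{1}{882} = - \frac{5588351}{882}$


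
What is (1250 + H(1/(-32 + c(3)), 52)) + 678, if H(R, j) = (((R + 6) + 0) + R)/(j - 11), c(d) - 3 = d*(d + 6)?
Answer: 79053/41 ≈ 1928.1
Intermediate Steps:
c(d) = 3 + d*(6 + d) (c(d) = 3 + d*(d + 6) = 3 + d*(6 + d))
H(R, j) = (6 + 2*R)/(-11 + j) (H(R, j) = (((6 + R) + 0) + R)/(-11 + j) = ((6 + R) + R)/(-11 + j) = (6 + 2*R)/(-11 + j))
(1250 + H(1/(-32 + c(3)), 52)) + 678 = (1250 + 2*(3 + 1/(-32 + (3 + 3**2 + 6*3)))/(-11 + 52)) + 678 = (1250 + 2*(3 + 1/(-32 + (3 + 9 + 18)))/41) + 678 = (1250 + 2*(1/41)*(3 + 1/(-32 + 30))) + 678 = (1250 + 2*(1/41)*(3 + 1/(-2))) + 678 = (1250 + 2*(1/41)*(3 - 1/2)) + 678 = (1250 + 2*(1/41)*(5/2)) + 678 = (1250 + 5/41) + 678 = 51255/41 + 678 = 79053/41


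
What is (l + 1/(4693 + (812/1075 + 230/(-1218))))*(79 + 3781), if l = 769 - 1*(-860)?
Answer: 9660668589455010/1536380329 ≈ 6.2879e+6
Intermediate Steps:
l = 1629 (l = 769 + 860 = 1629)
(l + 1/(4693 + (812/1075 + 230/(-1218))))*(79 + 3781) = (1629 + 1/(4693 + (812/1075 + 230/(-1218))))*(79 + 3781) = (1629 + 1/(4693 + (812*(1/1075) + 230*(-1/1218))))*3860 = (1629 + 1/(4693 + (812/1075 - 115/609)))*3860 = (1629 + 1/(4693 + 370883/654675))*3860 = (1629 + 1/(3072760658/654675))*3860 = (1629 + 654675/3072760658)*3860 = (5005527766557/3072760658)*3860 = 9660668589455010/1536380329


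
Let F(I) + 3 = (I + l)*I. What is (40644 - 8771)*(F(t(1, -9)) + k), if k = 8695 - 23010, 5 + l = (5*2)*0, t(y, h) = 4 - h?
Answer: -453042822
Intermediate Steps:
l = -5 (l = -5 + (5*2)*0 = -5 + 10*0 = -5 + 0 = -5)
k = -14315
F(I) = -3 + I*(-5 + I) (F(I) = -3 + (I - 5)*I = -3 + (-5 + I)*I = -3 + I*(-5 + I))
(40644 - 8771)*(F(t(1, -9)) + k) = (40644 - 8771)*((-3 + (4 - 1*(-9))² - 5*(4 - 1*(-9))) - 14315) = 31873*((-3 + (4 + 9)² - 5*(4 + 9)) - 14315) = 31873*((-3 + 13² - 5*13) - 14315) = 31873*((-3 + 169 - 65) - 14315) = 31873*(101 - 14315) = 31873*(-14214) = -453042822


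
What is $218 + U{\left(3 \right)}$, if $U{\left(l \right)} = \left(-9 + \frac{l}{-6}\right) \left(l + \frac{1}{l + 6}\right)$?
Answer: $\frac{1696}{9} \approx 188.44$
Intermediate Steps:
$U{\left(l \right)} = \left(-9 - \frac{l}{6}\right) \left(l + \frac{1}{6 + l}\right)$ ($U{\left(l \right)} = \left(-9 + l \left(- \frac{1}{6}\right)\right) \left(l + \frac{1}{6 + l}\right) = \left(-9 - \frac{l}{6}\right) \left(l + \frac{1}{6 + l}\right)$)
$218 + U{\left(3 \right)} = 218 + \frac{-54 - 3^{3} - 975 - 60 \cdot 3^{2}}{6 \left(6 + 3\right)} = 218 + \frac{-54 - 27 - 975 - 540}{6 \cdot 9} = 218 + \frac{1}{6} \cdot \frac{1}{9} \left(-54 - 27 - 975 - 540\right) = 218 + \frac{1}{6} \cdot \frac{1}{9} \left(-1596\right) = 218 - \frac{266}{9} = \frac{1696}{9}$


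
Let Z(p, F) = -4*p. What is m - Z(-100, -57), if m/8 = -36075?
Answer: -289000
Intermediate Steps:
m = -288600 (m = 8*(-36075) = -288600)
m - Z(-100, -57) = -288600 - (-4)*(-100) = -288600 - 1*400 = -288600 - 400 = -289000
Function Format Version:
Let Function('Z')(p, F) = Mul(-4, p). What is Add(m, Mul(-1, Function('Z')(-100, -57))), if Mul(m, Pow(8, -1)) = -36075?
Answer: -289000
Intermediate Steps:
m = -288600 (m = Mul(8, -36075) = -288600)
Add(m, Mul(-1, Function('Z')(-100, -57))) = Add(-288600, Mul(-1, Mul(-4, -100))) = Add(-288600, Mul(-1, 400)) = Add(-288600, -400) = -289000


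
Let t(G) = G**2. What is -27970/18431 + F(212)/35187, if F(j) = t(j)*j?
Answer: 174628746778/648531597 ≈ 269.27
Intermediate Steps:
F(j) = j**3 (F(j) = j**2*j = j**3)
-27970/18431 + F(212)/35187 = -27970/18431 + 212**3/35187 = -27970*1/18431 + 9528128*(1/35187) = -27970/18431 + 9528128/35187 = 174628746778/648531597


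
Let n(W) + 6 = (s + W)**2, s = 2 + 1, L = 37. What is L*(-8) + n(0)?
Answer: -293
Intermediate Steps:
s = 3
n(W) = -6 + (3 + W)**2
L*(-8) + n(0) = 37*(-8) + (-6 + (3 + 0)**2) = -296 + (-6 + 3**2) = -296 + (-6 + 9) = -296 + 3 = -293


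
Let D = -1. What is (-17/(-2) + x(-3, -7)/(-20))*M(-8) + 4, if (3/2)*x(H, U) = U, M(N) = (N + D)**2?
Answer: 3557/5 ≈ 711.40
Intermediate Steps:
M(N) = (-1 + N)**2 (M(N) = (N - 1)**2 = (-1 + N)**2)
x(H, U) = 2*U/3
(-17/(-2) + x(-3, -7)/(-20))*M(-8) + 4 = (-17/(-2) + ((2/3)*(-7))/(-20))*(-1 - 8)**2 + 4 = (-17*(-1/2) - 14/3*(-1/20))*(-9)**2 + 4 = (17/2 + 7/30)*81 + 4 = (131/15)*81 + 4 = 3537/5 + 4 = 3557/5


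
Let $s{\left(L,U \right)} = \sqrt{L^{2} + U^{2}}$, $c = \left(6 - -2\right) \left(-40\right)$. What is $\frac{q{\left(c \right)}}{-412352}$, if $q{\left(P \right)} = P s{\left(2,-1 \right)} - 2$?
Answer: $\frac{1}{206176} + \frac{5 \sqrt{5}}{6443} \approx 0.0017401$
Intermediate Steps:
$c = -320$ ($c = \left(6 + 2\right) \left(-40\right) = 8 \left(-40\right) = -320$)
$q{\left(P \right)} = -2 + P \sqrt{5}$ ($q{\left(P \right)} = P \sqrt{2^{2} + \left(-1\right)^{2}} - 2 = P \sqrt{4 + 1} - 2 = P \sqrt{5} - 2 = -2 + P \sqrt{5}$)
$\frac{q{\left(c \right)}}{-412352} = \frac{-2 - 320 \sqrt{5}}{-412352} = \left(-2 - 320 \sqrt{5}\right) \left(- \frac{1}{412352}\right) = \frac{1}{206176} + \frac{5 \sqrt{5}}{6443}$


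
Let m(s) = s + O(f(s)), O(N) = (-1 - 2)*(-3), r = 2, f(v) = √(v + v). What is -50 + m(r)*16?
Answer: 126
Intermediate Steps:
f(v) = √2*√v (f(v) = √(2*v) = √2*√v)
O(N) = 9 (O(N) = -3*(-3) = 9)
m(s) = 9 + s (m(s) = s + 9 = 9 + s)
-50 + m(r)*16 = -50 + (9 + 2)*16 = -50 + 11*16 = -50 + 176 = 126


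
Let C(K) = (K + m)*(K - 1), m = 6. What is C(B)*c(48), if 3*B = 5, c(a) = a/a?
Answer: 46/9 ≈ 5.1111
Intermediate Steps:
c(a) = 1
B = 5/3 (B = (⅓)*5 = 5/3 ≈ 1.6667)
C(K) = (-1 + K)*(6 + K) (C(K) = (K + 6)*(K - 1) = (6 + K)*(-1 + K) = (-1 + K)*(6 + K))
C(B)*c(48) = (-6 + (5/3)² + 5*(5/3))*1 = (-6 + 25/9 + 25/3)*1 = (46/9)*1 = 46/9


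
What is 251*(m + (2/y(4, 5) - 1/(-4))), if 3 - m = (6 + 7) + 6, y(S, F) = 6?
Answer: -46435/12 ≈ -3869.6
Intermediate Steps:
m = -16 (m = 3 - ((6 + 7) + 6) = 3 - (13 + 6) = 3 - 1*19 = 3 - 19 = -16)
251*(m + (2/y(4, 5) - 1/(-4))) = 251*(-16 + (2/6 - 1/(-4))) = 251*(-16 + (2*(⅙) - 1*(-¼))) = 251*(-16 + (⅓ + ¼)) = 251*(-16 + 7/12) = 251*(-185/12) = -46435/12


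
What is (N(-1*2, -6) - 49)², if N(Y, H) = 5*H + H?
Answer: 7225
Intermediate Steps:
N(Y, H) = 6*H
(N(-1*2, -6) - 49)² = (6*(-6) - 49)² = (-36 - 49)² = (-85)² = 7225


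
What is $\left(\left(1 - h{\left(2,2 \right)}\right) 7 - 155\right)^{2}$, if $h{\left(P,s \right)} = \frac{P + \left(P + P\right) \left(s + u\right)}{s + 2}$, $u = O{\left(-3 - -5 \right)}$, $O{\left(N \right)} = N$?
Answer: $\frac{128881}{4} \approx 32220.0$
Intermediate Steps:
$u = 2$ ($u = -3 - -5 = -3 + 5 = 2$)
$h{\left(P,s \right)} = \frac{P + 2 P \left(2 + s\right)}{2 + s}$ ($h{\left(P,s \right)} = \frac{P + \left(P + P\right) \left(s + 2\right)}{s + 2} = \frac{P + 2 P \left(2 + s\right)}{2 + s}$)
$\left(\left(1 - h{\left(2,2 \right)}\right) 7 - 155\right)^{2} = \left(\left(1 - \frac{2 \left(5 + 2 \cdot 2\right)}{2 + 2}\right) 7 - 155\right)^{2} = \left(\left(1 - \frac{2 \left(5 + 4\right)}{4}\right) 7 - 155\right)^{2} = \left(\left(1 - 2 \cdot \frac{1}{4} \cdot 9\right) 7 - 155\right)^{2} = \left(\left(1 - \frac{9}{2}\right) 7 - 155\right)^{2} = \left(\left(- \frac{7}{2}\right) 7 - 155\right)^{2} = \left(- \frac{49}{2} - 155\right)^{2} = \left(- \frac{359}{2}\right)^{2} = \frac{128881}{4}$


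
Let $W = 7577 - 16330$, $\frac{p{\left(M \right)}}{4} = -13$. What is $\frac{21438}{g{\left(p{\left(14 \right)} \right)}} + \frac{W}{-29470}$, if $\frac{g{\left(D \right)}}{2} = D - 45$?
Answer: $- \frac{315039889}{2858590} \approx -110.21$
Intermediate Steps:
$p{\left(M \right)} = -52$ ($p{\left(M \right)} = 4 \left(-13\right) = -52$)
$W = -8753$ ($W = 7577 - 16330 = -8753$)
$g{\left(D \right)} = -90 + 2 D$ ($g{\left(D \right)} = 2 \left(D - 45\right) = 2 \left(-45 + D\right) = -90 + 2 D$)
$\frac{21438}{g{\left(p{\left(14 \right)} \right)}} + \frac{W}{-29470} = \frac{21438}{-90 + 2 \left(-52\right)} - \frac{8753}{-29470} = \frac{21438}{-90 - 104} - - \frac{8753}{29470} = \frac{21438}{-194} + \frac{8753}{29470} = 21438 \left(- \frac{1}{194}\right) + \frac{8753}{29470} = - \frac{10719}{97} + \frac{8753}{29470} = - \frac{315039889}{2858590}$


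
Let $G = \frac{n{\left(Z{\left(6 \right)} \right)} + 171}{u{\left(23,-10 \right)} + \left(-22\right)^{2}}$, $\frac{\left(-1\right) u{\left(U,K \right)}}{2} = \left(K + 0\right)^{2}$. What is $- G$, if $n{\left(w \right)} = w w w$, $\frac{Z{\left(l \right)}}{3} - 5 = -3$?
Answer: $- \frac{387}{284} \approx -1.3627$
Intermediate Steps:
$u{\left(U,K \right)} = - 2 K^{2}$ ($u{\left(U,K \right)} = - 2 \left(K + 0\right)^{2} = - 2 K^{2}$)
$Z{\left(l \right)} = 6$ ($Z{\left(l \right)} = 15 + 3 \left(-3\right) = 15 - 9 = 6$)
$n{\left(w \right)} = w^{3}$ ($n{\left(w \right)} = w w^{2} = w^{3}$)
$G = \frac{387}{284}$ ($G = \frac{6^{3} + 171}{- 2 \left(-10\right)^{2} + \left(-22\right)^{2}} = \frac{216 + 171}{\left(-2\right) 100 + 484} = \frac{387}{-200 + 484} = \frac{387}{284} \approx 1.3627$)
$- G = \left(-1\right) \frac{387}{284} = - \frac{387}{284}$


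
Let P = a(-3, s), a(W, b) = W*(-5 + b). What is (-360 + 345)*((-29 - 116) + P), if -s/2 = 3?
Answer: 1680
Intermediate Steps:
s = -6 (s = -2*3 = -6)
P = 33 (P = -3*(-5 - 6) = -3*(-11) = 33)
(-360 + 345)*((-29 - 116) + P) = (-360 + 345)*((-29 - 116) + 33) = -15*(-145 + 33) = -15*(-112) = 1680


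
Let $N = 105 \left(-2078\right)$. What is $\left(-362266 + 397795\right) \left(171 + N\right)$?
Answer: $-7745997051$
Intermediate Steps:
$N = -218190$
$\left(-362266 + 397795\right) \left(171 + N\right) = \left(-362266 + 397795\right) \left(171 - 218190\right) = 35529 \left(-218019\right) = -7745997051$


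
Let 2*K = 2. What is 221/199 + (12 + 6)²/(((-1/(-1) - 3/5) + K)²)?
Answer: 1622729/9751 ≈ 166.42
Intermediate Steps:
K = 1 (K = (½)*2 = 1)
221/199 + (12 + 6)²/(((-1/(-1) - 3/5) + K)²) = 221/199 + (12 + 6)²/(((-1/(-1) - 3/5) + 1)²) = 221*(1/199) + 18²/(((-1*(-1) - 3*⅕) + 1)²) = 221/199 + 324/(((1 - ⅗) + 1)²) = 221/199 + 324/((⅖ + 1)²) = 221/199 + 324/((7/5)²) = 221/199 + 324/(49/25) = 221/199 + 324*(25/49) = 221/199 + 8100/49 = 1622729/9751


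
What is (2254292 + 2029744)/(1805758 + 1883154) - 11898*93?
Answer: -1020457122183/922228 ≈ -1.1065e+6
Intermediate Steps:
(2254292 + 2029744)/(1805758 + 1883154) - 11898*93 = 4284036/3688912 - 1106514 = 4284036*(1/3688912) - 1106514 = 1071009/922228 - 1106514 = -1020457122183/922228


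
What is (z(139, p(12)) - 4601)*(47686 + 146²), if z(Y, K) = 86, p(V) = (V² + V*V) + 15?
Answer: -311544030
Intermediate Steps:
p(V) = 15 + 2*V² (p(V) = (V² + V²) + 15 = 2*V² + 15 = 15 + 2*V²)
(z(139, p(12)) - 4601)*(47686 + 146²) = (86 - 4601)*(47686 + 146²) = -4515*(47686 + 21316) = -4515*69002 = -311544030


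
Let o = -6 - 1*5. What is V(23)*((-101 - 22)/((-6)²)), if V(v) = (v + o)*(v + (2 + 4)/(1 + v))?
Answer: -3813/4 ≈ -953.25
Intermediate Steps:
o = -11 (o = -6 - 5 = -11)
V(v) = (-11 + v)*(v + 6/(1 + v)) (V(v) = (v - 11)*(v + (2 + 4)/(1 + v)) = (-11 + v)*(v + 6/(1 + v)))
V(23)*((-101 - 22)/((-6)²)) = ((-66 + 23³ - 10*23² - 5*23)/(1 + 23))*((-101 - 22)/((-6)²)) = ((-66 + 12167 - 10*529 - 115)/24)*(-123/36) = ((-66 + 12167 - 5290 - 115)/24)*(-123*1/36) = ((1/24)*6696)*(-41/12) = 279*(-41/12) = -3813/4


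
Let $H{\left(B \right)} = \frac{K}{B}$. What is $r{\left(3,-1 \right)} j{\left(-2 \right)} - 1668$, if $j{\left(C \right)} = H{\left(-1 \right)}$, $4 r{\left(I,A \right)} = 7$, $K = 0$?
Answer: $-1668$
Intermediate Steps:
$r{\left(I,A \right)} = \frac{7}{4}$ ($r{\left(I,A \right)} = \frac{1}{4} \cdot 7 = \frac{7}{4}$)
$H{\left(B \right)} = 0$ ($H{\left(B \right)} = \frac{0}{B} = 0$)
$j{\left(C \right)} = 0$
$r{\left(3,-1 \right)} j{\left(-2 \right)} - 1668 = \frac{7}{4} \cdot 0 - 1668 = 0 - 1668 = -1668$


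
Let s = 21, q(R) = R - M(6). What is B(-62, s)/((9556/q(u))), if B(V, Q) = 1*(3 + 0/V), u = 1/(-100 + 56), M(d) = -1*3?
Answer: 393/420464 ≈ 0.00093468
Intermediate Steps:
M(d) = -3
u = -1/44 (u = 1/(-44) = -1/44 ≈ -0.022727)
q(R) = 3 + R (q(R) = R - 1*(-3) = R + 3 = 3 + R)
B(V, Q) = 3 (B(V, Q) = 1*(3 + 0) = 1*3 = 3)
B(-62, s)/((9556/q(u))) = 3/((9556/(3 - 1/44))) = 3/((9556/(131/44))) = 3/((9556*(44/131))) = 3/(420464/131) = 3*(131/420464) = 393/420464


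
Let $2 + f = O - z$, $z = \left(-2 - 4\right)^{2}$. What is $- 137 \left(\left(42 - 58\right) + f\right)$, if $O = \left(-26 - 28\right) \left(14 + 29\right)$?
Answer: $325512$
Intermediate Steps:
$z = 36$ ($z = \left(-6\right)^{2} = 36$)
$O = -2322$ ($O = \left(-54\right) 43 = -2322$)
$f = -2360$ ($f = -2 - 2358 = -2360$)
$- 137 \left(\left(42 - 58\right) + f\right) = - 137 \left(\left(42 - 58\right) - 2360\right) = - 137 \left(-16 - 2360\right) = \left(-137\right) \left(-2376\right) = 325512$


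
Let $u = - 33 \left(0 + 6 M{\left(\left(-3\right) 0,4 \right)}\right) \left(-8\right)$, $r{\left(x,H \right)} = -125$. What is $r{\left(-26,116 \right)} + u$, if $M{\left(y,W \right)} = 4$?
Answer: $6211$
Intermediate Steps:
$u = 6336$ ($u = - 33 \left(0 + 6 \cdot 4\right) \left(-8\right) = - 33 \left(0 + 24\right) \left(-8\right) = \left(-33\right) 24 \left(-8\right) = \left(-792\right) \left(-8\right) = 6336$)
$r{\left(-26,116 \right)} + u = -125 + 6336 = 6211$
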